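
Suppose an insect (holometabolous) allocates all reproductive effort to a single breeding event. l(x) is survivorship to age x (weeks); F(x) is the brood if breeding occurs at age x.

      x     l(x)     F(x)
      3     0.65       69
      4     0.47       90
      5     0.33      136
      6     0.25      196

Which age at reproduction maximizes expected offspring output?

Expected offspring if breeding at age x = l(x) × F(x):
  age 3: 0.65 × 69 = 44.850
  age 4: 0.47 × 90 = 42.300
  age 5: 0.33 × 136 = 44.880
  age 6: 0.25 × 196 = 49.000
Maximum at age 6 (49.000).

6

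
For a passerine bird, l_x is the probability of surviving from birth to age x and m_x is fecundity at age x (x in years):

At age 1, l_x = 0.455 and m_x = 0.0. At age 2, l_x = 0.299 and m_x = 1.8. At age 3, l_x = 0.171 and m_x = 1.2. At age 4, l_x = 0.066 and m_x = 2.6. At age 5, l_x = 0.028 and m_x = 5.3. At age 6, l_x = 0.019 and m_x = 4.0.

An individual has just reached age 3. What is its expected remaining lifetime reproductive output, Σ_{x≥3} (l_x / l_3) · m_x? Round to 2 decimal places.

3.52

l_3 = 0.171. Conditional survival from age 3 to x is l_x / l_3.
  x=3: (0.171/0.171) × 1.2 = 1.2000
  x=4: (0.066/0.171) × 2.6 = 1.0035
  x=5: (0.028/0.171) × 5.3 = 0.8678
  x=6: (0.019/0.171) × 4.0 = 0.4444
Sum = 1.2000 + 1.0035 + 0.8678 + 0.4444 = 3.5158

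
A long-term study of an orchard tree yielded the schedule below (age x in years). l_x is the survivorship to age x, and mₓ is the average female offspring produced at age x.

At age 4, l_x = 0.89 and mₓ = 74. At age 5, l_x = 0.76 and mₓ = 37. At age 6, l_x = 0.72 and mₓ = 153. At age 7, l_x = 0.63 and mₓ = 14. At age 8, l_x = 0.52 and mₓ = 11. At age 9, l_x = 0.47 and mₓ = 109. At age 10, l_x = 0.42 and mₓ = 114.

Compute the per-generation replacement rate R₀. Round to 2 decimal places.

317.79

R₀ = Σ l_x mₓ:
  age 4: 0.89 × 74 = 65.8600
  age 5: 0.76 × 37 = 28.1200
  age 6: 0.72 × 153 = 110.1600
  age 7: 0.63 × 14 = 8.8200
  age 8: 0.52 × 11 = 5.7200
  age 9: 0.47 × 109 = 51.2300
  age 10: 0.42 × 114 = 47.8800
R₀ = 65.8600 + 28.1200 + 110.1600 + 8.8200 + 5.7200 + 51.2300 + 47.8800 = 317.7900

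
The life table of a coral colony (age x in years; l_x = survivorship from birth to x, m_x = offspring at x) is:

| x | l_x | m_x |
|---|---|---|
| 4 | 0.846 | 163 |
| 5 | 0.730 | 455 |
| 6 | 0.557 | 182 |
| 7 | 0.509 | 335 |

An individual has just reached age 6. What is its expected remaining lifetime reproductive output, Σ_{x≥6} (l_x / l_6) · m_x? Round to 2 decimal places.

488.13

l_6 = 0.557. Conditional survival from age 6 to x is l_x / l_6.
  x=6: (0.557/0.557) × 182 = 182.0000
  x=7: (0.509/0.557) × 335 = 306.1311
Sum = 182.0000 + 306.1311 = 488.1311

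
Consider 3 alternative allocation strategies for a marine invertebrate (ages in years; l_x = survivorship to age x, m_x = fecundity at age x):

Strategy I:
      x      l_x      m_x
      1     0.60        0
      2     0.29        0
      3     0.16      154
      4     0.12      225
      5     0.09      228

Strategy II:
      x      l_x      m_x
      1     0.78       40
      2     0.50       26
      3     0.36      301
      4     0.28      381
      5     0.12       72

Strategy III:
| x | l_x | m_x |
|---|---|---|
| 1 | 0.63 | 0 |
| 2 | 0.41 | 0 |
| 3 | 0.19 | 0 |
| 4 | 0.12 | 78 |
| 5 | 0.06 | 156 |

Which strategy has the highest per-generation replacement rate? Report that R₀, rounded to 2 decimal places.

Strategy I: R₀ = 0.60×0 + 0.29×0 + 0.16×154 + 0.12×225 + 0.09×228 = 72.1600
Strategy II: R₀ = 0.78×40 + 0.50×26 + 0.36×301 + 0.28×381 + 0.12×72 = 267.8800
Strategy III: R₀ = 0.63×0 + 0.41×0 + 0.19×0 + 0.12×78 + 0.06×156 = 18.7200
Highest R₀: strategy II with 267.8800.

267.88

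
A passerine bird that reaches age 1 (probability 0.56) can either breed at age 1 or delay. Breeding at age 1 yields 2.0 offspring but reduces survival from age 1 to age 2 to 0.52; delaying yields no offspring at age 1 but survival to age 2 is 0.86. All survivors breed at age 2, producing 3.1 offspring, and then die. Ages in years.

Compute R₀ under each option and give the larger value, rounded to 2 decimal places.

breed at age 1: R₀ = 0.56 × (2.0 + 0.52 × 3.1) = 0.56 × 3.6120 = 2.0227
delay to age 2: R₀ = 0.56 × (0.86 × 3.1) = 0.56 × 2.6660 = 1.4930
Higher: breed at age 1 (2.0227).

2.02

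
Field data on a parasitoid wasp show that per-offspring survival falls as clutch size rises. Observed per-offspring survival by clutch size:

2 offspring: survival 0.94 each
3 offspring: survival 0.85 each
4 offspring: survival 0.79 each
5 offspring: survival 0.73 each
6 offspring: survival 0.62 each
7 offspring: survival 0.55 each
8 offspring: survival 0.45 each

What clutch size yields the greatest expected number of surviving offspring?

Expected surviving offspring = c × s(c):
  c=2: 2 × 0.94 = 1.880
  c=3: 3 × 0.85 = 2.550
  c=4: 4 × 0.79 = 3.160
  c=5: 5 × 0.73 = 3.650
  c=6: 6 × 0.62 = 3.720
  c=7: 7 × 0.55 = 3.850
  c=8: 8 × 0.45 = 3.600
Maximum at c = 7 (3.850 surviving offspring).

7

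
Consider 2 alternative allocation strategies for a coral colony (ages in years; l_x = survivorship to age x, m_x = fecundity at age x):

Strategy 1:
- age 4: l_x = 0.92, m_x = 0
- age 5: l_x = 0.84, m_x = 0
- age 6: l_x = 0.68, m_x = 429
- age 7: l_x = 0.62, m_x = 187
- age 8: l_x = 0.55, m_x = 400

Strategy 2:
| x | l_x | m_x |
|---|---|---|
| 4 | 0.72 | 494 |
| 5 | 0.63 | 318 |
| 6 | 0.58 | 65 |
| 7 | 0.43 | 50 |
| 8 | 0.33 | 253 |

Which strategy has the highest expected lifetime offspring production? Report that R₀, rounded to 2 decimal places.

698.71

Strategy 1: R₀ = 0.92×0 + 0.84×0 + 0.68×429 + 0.62×187 + 0.55×400 = 627.6600
Strategy 2: R₀ = 0.72×494 + 0.63×318 + 0.58×65 + 0.43×50 + 0.33×253 = 698.7100
Highest R₀: strategy 2 with 698.7100.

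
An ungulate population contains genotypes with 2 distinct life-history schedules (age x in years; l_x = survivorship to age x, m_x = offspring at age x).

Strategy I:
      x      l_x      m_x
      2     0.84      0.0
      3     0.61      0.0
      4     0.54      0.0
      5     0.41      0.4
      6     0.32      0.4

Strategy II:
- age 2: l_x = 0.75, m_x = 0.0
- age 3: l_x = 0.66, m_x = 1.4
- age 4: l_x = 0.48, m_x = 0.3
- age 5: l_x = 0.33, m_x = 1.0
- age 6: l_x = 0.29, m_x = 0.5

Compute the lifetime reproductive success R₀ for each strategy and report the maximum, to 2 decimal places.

1.54

Strategy I: R₀ = 0.84×0.0 + 0.61×0.0 + 0.54×0.0 + 0.41×0.4 + 0.32×0.4 = 0.2920
Strategy II: R₀ = 0.75×0.0 + 0.66×1.4 + 0.48×0.3 + 0.33×1.0 + 0.29×0.5 = 1.5430
Highest R₀: strategy II with 1.5430.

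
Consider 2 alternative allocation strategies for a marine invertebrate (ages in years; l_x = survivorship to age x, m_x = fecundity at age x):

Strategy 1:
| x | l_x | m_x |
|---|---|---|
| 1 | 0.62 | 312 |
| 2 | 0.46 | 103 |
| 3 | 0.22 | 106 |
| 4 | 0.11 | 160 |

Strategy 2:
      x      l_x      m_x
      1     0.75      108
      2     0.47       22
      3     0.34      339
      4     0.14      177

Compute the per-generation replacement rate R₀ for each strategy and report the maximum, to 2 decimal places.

281.74

Strategy 1: R₀ = 0.62×312 + 0.46×103 + 0.22×106 + 0.11×160 = 281.7400
Strategy 2: R₀ = 0.75×108 + 0.47×22 + 0.34×339 + 0.14×177 = 231.3800
Highest R₀: strategy 1 with 281.7400.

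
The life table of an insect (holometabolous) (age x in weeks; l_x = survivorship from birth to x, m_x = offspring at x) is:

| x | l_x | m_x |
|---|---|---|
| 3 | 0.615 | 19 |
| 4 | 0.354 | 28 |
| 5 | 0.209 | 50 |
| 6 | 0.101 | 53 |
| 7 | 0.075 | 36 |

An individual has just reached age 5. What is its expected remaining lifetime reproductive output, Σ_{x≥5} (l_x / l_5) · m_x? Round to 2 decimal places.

88.53

l_5 = 0.209. Conditional survival from age 5 to x is l_x / l_5.
  x=5: (0.209/0.209) × 50 = 50.0000
  x=6: (0.101/0.209) × 53 = 25.6124
  x=7: (0.075/0.209) × 36 = 12.9187
Sum = 50.0000 + 25.6124 + 12.9187 = 88.5311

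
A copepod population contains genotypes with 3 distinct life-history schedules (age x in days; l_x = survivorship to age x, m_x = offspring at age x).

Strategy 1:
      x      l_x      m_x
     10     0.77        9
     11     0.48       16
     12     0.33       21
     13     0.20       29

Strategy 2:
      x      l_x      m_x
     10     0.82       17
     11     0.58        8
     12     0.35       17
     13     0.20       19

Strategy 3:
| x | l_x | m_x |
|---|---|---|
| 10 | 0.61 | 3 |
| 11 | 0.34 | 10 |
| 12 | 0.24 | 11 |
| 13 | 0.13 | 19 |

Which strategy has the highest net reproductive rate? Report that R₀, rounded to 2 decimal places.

28.33

Strategy 1: R₀ = 0.77×9 + 0.48×16 + 0.33×21 + 0.20×29 = 27.3400
Strategy 2: R₀ = 0.82×17 + 0.58×8 + 0.35×17 + 0.20×19 = 28.3300
Strategy 3: R₀ = 0.61×3 + 0.34×10 + 0.24×11 + 0.13×19 = 10.3400
Highest R₀: strategy 2 with 28.3300.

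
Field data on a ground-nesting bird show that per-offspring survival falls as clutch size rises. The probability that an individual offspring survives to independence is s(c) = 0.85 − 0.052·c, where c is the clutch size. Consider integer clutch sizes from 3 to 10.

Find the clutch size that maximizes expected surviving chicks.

8

Expected surviving chicks = c × s(c):
  c=3: 3 × 0.694 = 2.082
  c=4: 4 × 0.642 = 2.568
  c=5: 5 × 0.590 = 2.950
  c=6: 6 × 0.538 = 3.228
  c=7: 7 × 0.486 = 3.402
  c=8: 8 × 0.434 = 3.472
  c=9: 9 × 0.382 = 3.438
  c=10: 10 × 0.330 = 3.300
Maximum at c = 8 (3.472 surviving chicks).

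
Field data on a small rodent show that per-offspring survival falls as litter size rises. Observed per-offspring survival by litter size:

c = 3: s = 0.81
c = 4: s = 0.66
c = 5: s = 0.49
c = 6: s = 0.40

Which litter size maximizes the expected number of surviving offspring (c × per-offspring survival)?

Expected surviving offspring = c × s(c):
  c=3: 3 × 0.81 = 2.430
  c=4: 4 × 0.66 = 2.640
  c=5: 5 × 0.49 = 2.450
  c=6: 6 × 0.40 = 2.400
Maximum at c = 4 (2.640 surviving offspring).

4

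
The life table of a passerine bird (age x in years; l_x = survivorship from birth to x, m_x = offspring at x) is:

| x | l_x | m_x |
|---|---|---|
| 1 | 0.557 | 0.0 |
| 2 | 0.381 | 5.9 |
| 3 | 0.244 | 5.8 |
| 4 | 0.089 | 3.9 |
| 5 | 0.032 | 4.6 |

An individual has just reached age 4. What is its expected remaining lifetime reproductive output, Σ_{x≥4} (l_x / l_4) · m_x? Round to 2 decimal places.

l_4 = 0.089. Conditional survival from age 4 to x is l_x / l_4.
  x=4: (0.089/0.089) × 3.9 = 3.9000
  x=5: (0.032/0.089) × 4.6 = 1.6539
Sum = 3.9000 + 1.6539 = 5.5539

5.55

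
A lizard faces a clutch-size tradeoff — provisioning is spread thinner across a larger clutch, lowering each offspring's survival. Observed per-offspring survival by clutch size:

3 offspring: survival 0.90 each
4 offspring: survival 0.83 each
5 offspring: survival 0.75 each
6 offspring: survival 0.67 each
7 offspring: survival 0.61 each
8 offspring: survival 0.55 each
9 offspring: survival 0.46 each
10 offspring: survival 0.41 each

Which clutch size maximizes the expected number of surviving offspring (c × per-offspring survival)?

8

Expected surviving offspring = c × s(c):
  c=3: 3 × 0.90 = 2.700
  c=4: 4 × 0.83 = 3.320
  c=5: 5 × 0.75 = 3.750
  c=6: 6 × 0.67 = 4.020
  c=7: 7 × 0.61 = 4.270
  c=8: 8 × 0.55 = 4.400
  c=9: 9 × 0.46 = 4.140
  c=10: 10 × 0.41 = 4.100
Maximum at c = 8 (4.400 surviving offspring).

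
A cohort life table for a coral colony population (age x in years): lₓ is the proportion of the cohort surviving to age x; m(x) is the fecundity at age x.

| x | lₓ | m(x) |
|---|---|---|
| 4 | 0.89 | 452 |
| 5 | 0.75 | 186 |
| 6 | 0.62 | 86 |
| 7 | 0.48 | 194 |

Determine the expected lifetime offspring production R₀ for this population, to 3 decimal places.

R₀ = Σ lₓ m(x):
  age 4: 0.89 × 452 = 402.2800
  age 5: 0.75 × 186 = 139.5000
  age 6: 0.62 × 86 = 53.3200
  age 7: 0.48 × 194 = 93.1200
R₀ = 402.2800 + 139.5000 + 53.3200 + 93.1200 = 688.2200

688.220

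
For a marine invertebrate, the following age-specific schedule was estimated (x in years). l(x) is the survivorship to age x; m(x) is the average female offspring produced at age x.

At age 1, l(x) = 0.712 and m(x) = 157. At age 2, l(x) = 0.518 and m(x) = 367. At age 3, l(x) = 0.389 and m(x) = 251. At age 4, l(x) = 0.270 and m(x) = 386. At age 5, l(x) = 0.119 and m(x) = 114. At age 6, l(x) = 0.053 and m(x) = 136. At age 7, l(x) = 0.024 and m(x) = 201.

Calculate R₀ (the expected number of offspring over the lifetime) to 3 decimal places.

529.347

R₀ = Σ l(x) m(x):
  age 1: 0.712 × 157 = 111.7840
  age 2: 0.518 × 367 = 190.1060
  age 3: 0.389 × 251 = 97.6390
  age 4: 0.270 × 386 = 104.2200
  age 5: 0.119 × 114 = 13.5660
  age 6: 0.053 × 136 = 7.2080
  age 7: 0.024 × 201 = 4.8240
R₀ = 111.7840 + 190.1060 + 97.6390 + 104.2200 + 13.5660 + 7.2080 + 4.8240 = 529.3470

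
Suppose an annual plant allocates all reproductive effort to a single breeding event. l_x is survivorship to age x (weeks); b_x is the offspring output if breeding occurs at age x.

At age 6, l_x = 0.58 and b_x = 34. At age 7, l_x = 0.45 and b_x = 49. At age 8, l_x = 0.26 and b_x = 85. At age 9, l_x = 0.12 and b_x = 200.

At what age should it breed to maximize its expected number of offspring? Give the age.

Expected offspring if breeding at age x = l_x × b_x:
  age 6: 0.58 × 34 = 19.720
  age 7: 0.45 × 49 = 22.050
  age 8: 0.26 × 85 = 22.100
  age 9: 0.12 × 200 = 24.000
Maximum at age 9 (24.000).

9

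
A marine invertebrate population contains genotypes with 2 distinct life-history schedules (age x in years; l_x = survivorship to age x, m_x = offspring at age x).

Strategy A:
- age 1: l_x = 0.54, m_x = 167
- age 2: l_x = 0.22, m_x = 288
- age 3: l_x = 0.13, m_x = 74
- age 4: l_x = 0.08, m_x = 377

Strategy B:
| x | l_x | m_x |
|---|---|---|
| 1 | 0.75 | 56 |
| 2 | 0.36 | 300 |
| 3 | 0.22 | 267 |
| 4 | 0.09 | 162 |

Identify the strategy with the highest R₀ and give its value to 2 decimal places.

223.32

Strategy A: R₀ = 0.54×167 + 0.22×288 + 0.13×74 + 0.08×377 = 193.3200
Strategy B: R₀ = 0.75×56 + 0.36×300 + 0.22×267 + 0.09×162 = 223.3200
Highest R₀: strategy B with 223.3200.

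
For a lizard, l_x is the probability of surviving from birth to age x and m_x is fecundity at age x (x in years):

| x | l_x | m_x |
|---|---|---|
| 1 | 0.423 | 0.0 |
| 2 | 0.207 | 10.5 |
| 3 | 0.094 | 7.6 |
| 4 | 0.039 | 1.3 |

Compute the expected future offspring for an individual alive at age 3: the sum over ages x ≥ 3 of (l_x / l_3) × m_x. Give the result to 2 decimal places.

8.14

l_3 = 0.094. Conditional survival from age 3 to x is l_x / l_3.
  x=3: (0.094/0.094) × 7.6 = 7.6000
  x=4: (0.039/0.094) × 1.3 = 0.5394
Sum = 7.6000 + 0.5394 = 8.1394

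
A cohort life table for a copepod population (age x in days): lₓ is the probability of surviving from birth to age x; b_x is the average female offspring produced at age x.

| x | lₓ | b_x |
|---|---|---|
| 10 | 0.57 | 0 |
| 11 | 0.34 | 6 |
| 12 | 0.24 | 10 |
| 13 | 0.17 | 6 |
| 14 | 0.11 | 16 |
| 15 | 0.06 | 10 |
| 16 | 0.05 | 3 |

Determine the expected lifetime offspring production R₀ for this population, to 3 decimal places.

7.970

R₀ = Σ lₓ b_x:
  age 10: 0.57 × 0 = 0.0000
  age 11: 0.34 × 6 = 2.0400
  age 12: 0.24 × 10 = 2.4000
  age 13: 0.17 × 6 = 1.0200
  age 14: 0.11 × 16 = 1.7600
  age 15: 0.06 × 10 = 0.6000
  age 16: 0.05 × 3 = 0.1500
R₀ = 0.0000 + 2.0400 + 2.4000 + 1.0200 + 1.7600 + 0.6000 + 0.1500 = 7.9700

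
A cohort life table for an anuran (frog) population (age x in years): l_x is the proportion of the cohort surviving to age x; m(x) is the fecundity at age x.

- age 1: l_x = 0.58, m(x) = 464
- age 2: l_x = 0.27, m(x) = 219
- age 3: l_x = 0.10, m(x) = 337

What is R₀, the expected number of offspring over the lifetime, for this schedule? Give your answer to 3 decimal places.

R₀ = Σ l_x m(x):
  age 1: 0.58 × 464 = 269.1200
  age 2: 0.27 × 219 = 59.1300
  age 3: 0.10 × 337 = 33.7000
R₀ = 269.1200 + 59.1300 + 33.7000 = 361.9500

361.950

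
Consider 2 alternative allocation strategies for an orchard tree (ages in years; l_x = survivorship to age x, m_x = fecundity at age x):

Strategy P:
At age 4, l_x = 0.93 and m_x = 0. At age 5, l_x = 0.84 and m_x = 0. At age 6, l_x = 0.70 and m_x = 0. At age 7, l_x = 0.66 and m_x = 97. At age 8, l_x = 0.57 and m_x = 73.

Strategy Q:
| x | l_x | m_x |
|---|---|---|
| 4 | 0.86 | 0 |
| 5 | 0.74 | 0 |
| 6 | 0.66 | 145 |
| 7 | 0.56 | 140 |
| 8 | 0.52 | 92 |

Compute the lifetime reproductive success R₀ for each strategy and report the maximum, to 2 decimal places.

Strategy P: R₀ = 0.93×0 + 0.84×0 + 0.70×0 + 0.66×97 + 0.57×73 = 105.6300
Strategy Q: R₀ = 0.86×0 + 0.74×0 + 0.66×145 + 0.56×140 + 0.52×92 = 221.9400
Highest R₀: strategy Q with 221.9400.

221.94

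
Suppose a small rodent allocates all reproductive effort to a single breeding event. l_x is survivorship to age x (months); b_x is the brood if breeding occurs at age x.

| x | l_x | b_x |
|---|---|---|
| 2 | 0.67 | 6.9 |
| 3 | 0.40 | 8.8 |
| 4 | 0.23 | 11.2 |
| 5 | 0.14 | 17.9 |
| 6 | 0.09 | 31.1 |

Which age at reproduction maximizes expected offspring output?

Expected offspring if breeding at age x = l_x × b_x:
  age 2: 0.67 × 6.9 = 4.623
  age 3: 0.40 × 8.8 = 3.520
  age 4: 0.23 × 11.2 = 2.576
  age 5: 0.14 × 17.9 = 2.506
  age 6: 0.09 × 31.1 = 2.799
Maximum at age 2 (4.623).

2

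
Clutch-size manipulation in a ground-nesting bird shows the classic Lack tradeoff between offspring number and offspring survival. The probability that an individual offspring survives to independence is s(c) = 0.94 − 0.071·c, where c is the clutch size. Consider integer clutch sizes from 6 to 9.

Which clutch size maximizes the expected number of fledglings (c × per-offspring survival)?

7

Expected fledglings = c × s(c):
  c=6: 6 × 0.514 = 3.084
  c=7: 7 × 0.443 = 3.101
  c=8: 8 × 0.372 = 2.976
  c=9: 9 × 0.301 = 2.709
Maximum at c = 7 (3.101 fledglings).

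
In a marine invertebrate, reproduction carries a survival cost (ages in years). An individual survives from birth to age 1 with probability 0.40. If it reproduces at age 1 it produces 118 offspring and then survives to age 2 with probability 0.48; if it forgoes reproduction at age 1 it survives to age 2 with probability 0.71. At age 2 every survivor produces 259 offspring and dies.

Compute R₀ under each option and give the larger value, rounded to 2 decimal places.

96.93

breed at age 1: R₀ = 0.40 × (118 + 0.48 × 259) = 0.40 × 242.3200 = 96.9280
delay to age 2: R₀ = 0.40 × (0.71 × 259) = 0.40 × 183.8900 = 73.5560
Higher: breed at age 1 (96.9280).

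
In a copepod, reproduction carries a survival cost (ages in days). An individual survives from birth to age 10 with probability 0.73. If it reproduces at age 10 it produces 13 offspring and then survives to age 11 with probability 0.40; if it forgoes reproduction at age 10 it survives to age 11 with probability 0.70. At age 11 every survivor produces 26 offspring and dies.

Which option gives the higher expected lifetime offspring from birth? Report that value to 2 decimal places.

17.08

breed at age 10: R₀ = 0.73 × (13 + 0.40 × 26) = 0.73 × 23.4000 = 17.0820
delay to age 11: R₀ = 0.73 × (0.70 × 26) = 0.73 × 18.2000 = 13.2860
Higher: breed at age 10 (17.0820).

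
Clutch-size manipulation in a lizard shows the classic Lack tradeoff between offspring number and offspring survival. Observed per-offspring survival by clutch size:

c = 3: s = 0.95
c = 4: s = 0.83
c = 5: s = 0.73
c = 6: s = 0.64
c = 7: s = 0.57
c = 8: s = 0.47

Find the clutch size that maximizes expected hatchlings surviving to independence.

7

Expected hatchlings surviving to independence = c × s(c):
  c=3: 3 × 0.95 = 2.850
  c=4: 4 × 0.83 = 3.320
  c=5: 5 × 0.73 = 3.650
  c=6: 6 × 0.64 = 3.840
  c=7: 7 × 0.57 = 3.990
  c=8: 8 × 0.47 = 3.760
Maximum at c = 7 (3.990 hatchlings surviving to independence).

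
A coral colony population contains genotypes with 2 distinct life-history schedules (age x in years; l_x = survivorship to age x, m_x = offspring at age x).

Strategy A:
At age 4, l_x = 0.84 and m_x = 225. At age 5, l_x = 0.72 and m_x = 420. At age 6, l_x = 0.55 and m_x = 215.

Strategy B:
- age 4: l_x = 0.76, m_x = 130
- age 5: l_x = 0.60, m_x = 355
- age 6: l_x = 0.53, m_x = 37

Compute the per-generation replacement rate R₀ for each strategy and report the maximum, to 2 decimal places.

609.65

Strategy A: R₀ = 0.84×225 + 0.72×420 + 0.55×215 = 609.6500
Strategy B: R₀ = 0.76×130 + 0.60×355 + 0.53×37 = 331.4100
Highest R₀: strategy A with 609.6500.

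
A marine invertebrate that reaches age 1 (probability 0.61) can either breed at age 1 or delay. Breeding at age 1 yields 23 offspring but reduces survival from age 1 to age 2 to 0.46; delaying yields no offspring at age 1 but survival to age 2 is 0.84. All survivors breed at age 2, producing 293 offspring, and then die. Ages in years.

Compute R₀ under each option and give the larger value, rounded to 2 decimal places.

150.13

breed at age 1: R₀ = 0.61 × (23 + 0.46 × 293) = 0.61 × 157.7800 = 96.2458
delay to age 2: R₀ = 0.61 × (0.84 × 293) = 0.61 × 246.1200 = 150.1332
Higher: delay to age 2 (150.1332).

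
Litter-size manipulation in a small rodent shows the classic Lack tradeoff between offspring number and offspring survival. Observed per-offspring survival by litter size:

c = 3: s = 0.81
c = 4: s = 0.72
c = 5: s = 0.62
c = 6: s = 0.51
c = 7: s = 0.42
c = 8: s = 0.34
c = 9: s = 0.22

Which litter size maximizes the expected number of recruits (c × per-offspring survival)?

5

Expected recruits = c × s(c):
  c=3: 3 × 0.81 = 2.430
  c=4: 4 × 0.72 = 2.880
  c=5: 5 × 0.62 = 3.100
  c=6: 6 × 0.51 = 3.060
  c=7: 7 × 0.42 = 2.940
  c=8: 8 × 0.34 = 2.720
  c=9: 9 × 0.22 = 1.980
Maximum at c = 5 (3.100 recruits).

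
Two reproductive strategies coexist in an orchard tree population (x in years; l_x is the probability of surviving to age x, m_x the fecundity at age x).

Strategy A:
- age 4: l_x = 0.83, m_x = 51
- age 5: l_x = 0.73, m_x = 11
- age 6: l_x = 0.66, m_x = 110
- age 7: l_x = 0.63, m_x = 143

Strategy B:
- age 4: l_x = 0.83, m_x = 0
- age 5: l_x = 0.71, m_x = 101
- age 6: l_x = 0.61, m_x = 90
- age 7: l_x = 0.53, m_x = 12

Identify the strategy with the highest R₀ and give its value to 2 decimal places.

Strategy A: R₀ = 0.83×51 + 0.73×11 + 0.66×110 + 0.63×143 = 213.0500
Strategy B: R₀ = 0.83×0 + 0.71×101 + 0.61×90 + 0.53×12 = 132.9700
Highest R₀: strategy A with 213.0500.

213.05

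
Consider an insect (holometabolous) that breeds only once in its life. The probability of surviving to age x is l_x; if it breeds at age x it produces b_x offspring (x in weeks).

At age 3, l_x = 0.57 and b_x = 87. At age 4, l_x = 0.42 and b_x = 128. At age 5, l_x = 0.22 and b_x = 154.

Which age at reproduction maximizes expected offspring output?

4

Expected offspring if breeding at age x = l_x × b_x:
  age 3: 0.57 × 87 = 49.590
  age 4: 0.42 × 128 = 53.760
  age 5: 0.22 × 154 = 33.880
Maximum at age 4 (53.760).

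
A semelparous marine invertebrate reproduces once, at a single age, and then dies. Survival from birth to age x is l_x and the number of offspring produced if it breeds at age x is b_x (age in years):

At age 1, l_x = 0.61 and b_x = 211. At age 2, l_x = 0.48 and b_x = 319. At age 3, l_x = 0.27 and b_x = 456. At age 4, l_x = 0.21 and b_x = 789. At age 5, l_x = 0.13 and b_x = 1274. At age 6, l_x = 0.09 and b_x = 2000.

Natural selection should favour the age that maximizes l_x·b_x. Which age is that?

Expected offspring if breeding at age x = l_x × b_x:
  age 1: 0.61 × 211 = 128.710
  age 2: 0.48 × 319 = 153.120
  age 3: 0.27 × 456 = 123.120
  age 4: 0.21 × 789 = 165.690
  age 5: 0.13 × 1274 = 165.620
  age 6: 0.09 × 2000 = 180.000
Maximum at age 6 (180.000).

6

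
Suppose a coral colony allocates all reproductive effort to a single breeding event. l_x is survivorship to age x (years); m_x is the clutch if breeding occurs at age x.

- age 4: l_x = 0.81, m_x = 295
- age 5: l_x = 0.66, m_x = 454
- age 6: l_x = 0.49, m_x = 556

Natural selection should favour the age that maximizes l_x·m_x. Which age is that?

Expected offspring if breeding at age x = l_x × m_x:
  age 4: 0.81 × 295 = 238.950
  age 5: 0.66 × 454 = 299.640
  age 6: 0.49 × 556 = 272.440
Maximum at age 5 (299.640).

5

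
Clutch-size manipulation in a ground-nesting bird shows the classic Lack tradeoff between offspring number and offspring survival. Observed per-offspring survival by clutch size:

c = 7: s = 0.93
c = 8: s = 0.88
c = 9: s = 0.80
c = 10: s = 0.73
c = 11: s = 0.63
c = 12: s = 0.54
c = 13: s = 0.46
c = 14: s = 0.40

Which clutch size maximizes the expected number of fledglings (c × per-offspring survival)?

Expected fledglings = c × s(c):
  c=7: 7 × 0.93 = 6.510
  c=8: 8 × 0.88 = 7.040
  c=9: 9 × 0.80 = 7.200
  c=10: 10 × 0.73 = 7.300
  c=11: 11 × 0.63 = 6.930
  c=12: 12 × 0.54 = 6.480
  c=13: 13 × 0.46 = 5.980
  c=14: 14 × 0.40 = 5.600
Maximum at c = 10 (7.300 fledglings).

10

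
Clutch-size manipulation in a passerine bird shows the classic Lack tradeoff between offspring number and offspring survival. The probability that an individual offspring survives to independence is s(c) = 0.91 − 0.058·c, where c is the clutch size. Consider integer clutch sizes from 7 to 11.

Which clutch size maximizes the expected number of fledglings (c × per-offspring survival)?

Expected fledglings = c × s(c):
  c=7: 7 × 0.504 = 3.528
  c=8: 8 × 0.446 = 3.568
  c=9: 9 × 0.388 = 3.492
  c=10: 10 × 0.330 = 3.300
  c=11: 11 × 0.272 = 2.992
Maximum at c = 8 (3.568 fledglings).

8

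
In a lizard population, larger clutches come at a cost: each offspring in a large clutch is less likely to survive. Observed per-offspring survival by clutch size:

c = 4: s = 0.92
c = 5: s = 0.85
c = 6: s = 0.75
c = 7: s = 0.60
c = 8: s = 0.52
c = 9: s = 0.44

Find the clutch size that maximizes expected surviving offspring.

Expected surviving offspring = c × s(c):
  c=4: 4 × 0.92 = 3.680
  c=5: 5 × 0.85 = 4.250
  c=6: 6 × 0.75 = 4.500
  c=7: 7 × 0.60 = 4.200
  c=8: 8 × 0.52 = 4.160
  c=9: 9 × 0.44 = 3.960
Maximum at c = 6 (4.500 surviving offspring).

6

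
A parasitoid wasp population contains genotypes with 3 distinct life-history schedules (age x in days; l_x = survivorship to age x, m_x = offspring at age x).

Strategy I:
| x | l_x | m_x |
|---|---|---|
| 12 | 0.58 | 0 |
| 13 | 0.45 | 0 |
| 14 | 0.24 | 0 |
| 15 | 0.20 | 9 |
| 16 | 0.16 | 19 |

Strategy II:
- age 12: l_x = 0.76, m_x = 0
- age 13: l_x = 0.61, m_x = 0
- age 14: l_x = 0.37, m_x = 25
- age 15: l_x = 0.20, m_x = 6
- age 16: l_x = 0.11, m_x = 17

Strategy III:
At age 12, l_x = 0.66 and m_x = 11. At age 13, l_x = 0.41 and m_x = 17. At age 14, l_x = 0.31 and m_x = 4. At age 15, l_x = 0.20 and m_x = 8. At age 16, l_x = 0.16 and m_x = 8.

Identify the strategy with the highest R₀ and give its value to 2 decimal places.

Strategy I: R₀ = 0.58×0 + 0.45×0 + 0.24×0 + 0.20×9 + 0.16×19 = 4.8400
Strategy II: R₀ = 0.76×0 + 0.61×0 + 0.37×25 + 0.20×6 + 0.11×17 = 12.3200
Strategy III: R₀ = 0.66×11 + 0.41×17 + 0.31×4 + 0.20×8 + 0.16×8 = 18.3500
Highest R₀: strategy III with 18.3500.

18.35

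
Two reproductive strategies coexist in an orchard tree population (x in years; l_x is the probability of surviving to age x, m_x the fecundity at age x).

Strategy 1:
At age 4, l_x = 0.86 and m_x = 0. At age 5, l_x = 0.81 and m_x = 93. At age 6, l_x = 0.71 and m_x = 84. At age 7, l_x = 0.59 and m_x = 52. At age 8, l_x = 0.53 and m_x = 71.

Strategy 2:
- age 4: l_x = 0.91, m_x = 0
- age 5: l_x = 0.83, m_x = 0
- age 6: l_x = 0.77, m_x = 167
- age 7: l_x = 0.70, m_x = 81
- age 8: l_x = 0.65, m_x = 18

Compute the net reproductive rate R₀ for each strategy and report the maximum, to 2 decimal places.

203.28

Strategy 1: R₀ = 0.86×0 + 0.81×93 + 0.71×84 + 0.59×52 + 0.53×71 = 203.2800
Strategy 2: R₀ = 0.91×0 + 0.83×0 + 0.77×167 + 0.70×81 + 0.65×18 = 196.9900
Highest R₀: strategy 1 with 203.2800.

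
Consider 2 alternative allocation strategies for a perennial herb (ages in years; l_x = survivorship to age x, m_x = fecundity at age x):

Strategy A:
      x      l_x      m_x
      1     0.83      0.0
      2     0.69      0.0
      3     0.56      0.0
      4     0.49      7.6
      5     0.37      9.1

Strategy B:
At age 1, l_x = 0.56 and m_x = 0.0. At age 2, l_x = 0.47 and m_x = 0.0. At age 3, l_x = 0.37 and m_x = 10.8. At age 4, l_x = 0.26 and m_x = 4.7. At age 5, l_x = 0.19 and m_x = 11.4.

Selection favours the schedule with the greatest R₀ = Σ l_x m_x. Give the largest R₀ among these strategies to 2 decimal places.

7.38

Strategy A: R₀ = 0.83×0.0 + 0.69×0.0 + 0.56×0.0 + 0.49×7.6 + 0.37×9.1 = 7.0910
Strategy B: R₀ = 0.56×0.0 + 0.47×0.0 + 0.37×10.8 + 0.26×4.7 + 0.19×11.4 = 7.3840
Highest R₀: strategy B with 7.3840.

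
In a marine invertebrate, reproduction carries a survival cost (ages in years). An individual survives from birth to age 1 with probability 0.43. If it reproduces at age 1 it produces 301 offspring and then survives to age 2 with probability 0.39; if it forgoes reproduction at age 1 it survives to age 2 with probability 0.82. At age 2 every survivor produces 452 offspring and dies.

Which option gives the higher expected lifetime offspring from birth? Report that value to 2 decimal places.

breed at age 1: R₀ = 0.43 × (301 + 0.39 × 452) = 0.43 × 477.2800 = 205.2304
delay to age 2: R₀ = 0.43 × (0.82 × 452) = 0.43 × 370.6400 = 159.3752
Higher: breed at age 1 (205.2304).

205.23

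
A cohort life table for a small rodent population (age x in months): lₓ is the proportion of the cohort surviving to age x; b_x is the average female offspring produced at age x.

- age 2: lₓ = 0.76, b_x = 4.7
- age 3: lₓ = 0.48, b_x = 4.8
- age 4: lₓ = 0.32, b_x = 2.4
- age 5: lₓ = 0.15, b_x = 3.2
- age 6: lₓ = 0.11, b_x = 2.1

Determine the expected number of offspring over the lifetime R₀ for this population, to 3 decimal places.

R₀ = Σ lₓ b_x:
  age 2: 0.76 × 4.7 = 3.5720
  age 3: 0.48 × 4.8 = 2.3040
  age 4: 0.32 × 2.4 = 0.7680
  age 5: 0.15 × 3.2 = 0.4800
  age 6: 0.11 × 2.1 = 0.2310
R₀ = 3.5720 + 2.3040 + 0.7680 + 0.4800 + 0.2310 = 7.3550

7.355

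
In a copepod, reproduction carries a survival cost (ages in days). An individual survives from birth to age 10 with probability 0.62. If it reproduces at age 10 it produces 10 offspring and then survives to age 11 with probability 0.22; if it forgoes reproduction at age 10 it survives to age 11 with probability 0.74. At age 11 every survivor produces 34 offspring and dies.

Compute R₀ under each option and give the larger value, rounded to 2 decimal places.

15.60

breed at age 10: R₀ = 0.62 × (10 + 0.22 × 34) = 0.62 × 17.4800 = 10.8376
delay to age 11: R₀ = 0.62 × (0.74 × 34) = 0.62 × 25.1600 = 15.5992
Higher: delay to age 11 (15.5992).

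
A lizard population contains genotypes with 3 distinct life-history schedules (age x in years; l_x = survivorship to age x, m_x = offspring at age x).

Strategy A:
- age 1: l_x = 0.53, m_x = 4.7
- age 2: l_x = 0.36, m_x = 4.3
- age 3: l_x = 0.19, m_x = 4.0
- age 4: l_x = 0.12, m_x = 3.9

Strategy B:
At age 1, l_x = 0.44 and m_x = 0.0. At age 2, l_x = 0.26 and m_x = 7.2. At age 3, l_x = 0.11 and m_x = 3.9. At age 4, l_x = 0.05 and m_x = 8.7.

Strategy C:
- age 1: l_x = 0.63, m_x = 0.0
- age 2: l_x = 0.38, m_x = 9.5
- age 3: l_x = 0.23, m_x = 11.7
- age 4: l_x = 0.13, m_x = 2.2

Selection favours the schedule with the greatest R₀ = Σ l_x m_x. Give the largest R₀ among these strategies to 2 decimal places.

6.59

Strategy A: R₀ = 0.53×4.7 + 0.36×4.3 + 0.19×4.0 + 0.12×3.9 = 5.2670
Strategy B: R₀ = 0.44×0.0 + 0.26×7.2 + 0.11×3.9 + 0.05×8.7 = 2.7360
Strategy C: R₀ = 0.63×0.0 + 0.38×9.5 + 0.23×11.7 + 0.13×2.2 = 6.5870
Highest R₀: strategy C with 6.5870.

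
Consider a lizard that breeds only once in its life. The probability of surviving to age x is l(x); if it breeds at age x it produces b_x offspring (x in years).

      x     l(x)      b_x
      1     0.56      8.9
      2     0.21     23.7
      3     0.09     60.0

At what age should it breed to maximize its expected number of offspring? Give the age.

Expected offspring if breeding at age x = l(x) × b_x:
  age 1: 0.56 × 8.9 = 4.984
  age 2: 0.21 × 23.7 = 4.977
  age 3: 0.09 × 60.0 = 5.400
Maximum at age 3 (5.400).

3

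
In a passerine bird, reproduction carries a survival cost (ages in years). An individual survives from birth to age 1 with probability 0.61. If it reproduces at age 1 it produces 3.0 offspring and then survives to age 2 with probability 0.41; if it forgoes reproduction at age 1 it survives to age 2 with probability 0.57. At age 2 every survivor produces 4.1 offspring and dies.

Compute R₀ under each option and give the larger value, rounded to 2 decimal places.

2.86

breed at age 1: R₀ = 0.61 × (3.0 + 0.41 × 4.1) = 0.61 × 4.6810 = 2.8554
delay to age 2: R₀ = 0.61 × (0.57 × 4.1) = 0.61 × 2.3370 = 1.4256
Higher: breed at age 1 (2.8554).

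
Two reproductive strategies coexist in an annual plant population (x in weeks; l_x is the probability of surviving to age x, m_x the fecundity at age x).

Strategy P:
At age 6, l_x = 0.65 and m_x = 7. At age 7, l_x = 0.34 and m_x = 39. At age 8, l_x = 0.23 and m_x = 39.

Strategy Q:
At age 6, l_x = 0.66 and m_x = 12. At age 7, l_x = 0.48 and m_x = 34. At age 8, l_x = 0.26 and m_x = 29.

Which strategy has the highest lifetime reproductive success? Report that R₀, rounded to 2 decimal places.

31.78

Strategy P: R₀ = 0.65×7 + 0.34×39 + 0.23×39 = 26.7800
Strategy Q: R₀ = 0.66×12 + 0.48×34 + 0.26×29 = 31.7800
Highest R₀: strategy Q with 31.7800.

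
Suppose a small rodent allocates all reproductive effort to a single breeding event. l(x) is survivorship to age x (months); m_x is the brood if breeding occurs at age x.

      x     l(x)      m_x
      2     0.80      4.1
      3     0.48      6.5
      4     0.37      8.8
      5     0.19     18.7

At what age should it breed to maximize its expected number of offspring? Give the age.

Expected offspring if breeding at age x = l(x) × m_x:
  age 2: 0.80 × 4.1 = 3.280
  age 3: 0.48 × 6.5 = 3.120
  age 4: 0.37 × 8.8 = 3.256
  age 5: 0.19 × 18.7 = 3.553
Maximum at age 5 (3.553).

5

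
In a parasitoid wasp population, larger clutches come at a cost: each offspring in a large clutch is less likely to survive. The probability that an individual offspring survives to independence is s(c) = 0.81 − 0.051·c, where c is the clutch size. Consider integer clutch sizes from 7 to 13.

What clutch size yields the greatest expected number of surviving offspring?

Expected surviving offspring = c × s(c):
  c=7: 7 × 0.453 = 3.171
  c=8: 8 × 0.402 = 3.216
  c=9: 9 × 0.351 = 3.159
  c=10: 10 × 0.300 = 3.000
  c=11: 11 × 0.249 = 2.739
  c=12: 12 × 0.198 = 2.376
  c=13: 13 × 0.147 = 1.911
Maximum at c = 8 (3.216 surviving offspring).

8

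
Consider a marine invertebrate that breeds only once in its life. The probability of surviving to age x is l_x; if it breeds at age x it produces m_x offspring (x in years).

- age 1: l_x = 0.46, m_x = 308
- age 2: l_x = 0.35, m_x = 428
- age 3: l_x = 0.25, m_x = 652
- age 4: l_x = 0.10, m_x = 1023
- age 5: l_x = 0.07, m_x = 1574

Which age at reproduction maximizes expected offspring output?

3

Expected offspring if breeding at age x = l_x × m_x:
  age 1: 0.46 × 308 = 141.680
  age 2: 0.35 × 428 = 149.800
  age 3: 0.25 × 652 = 163.000
  age 4: 0.10 × 1023 = 102.300
  age 5: 0.07 × 1574 = 110.180
Maximum at age 3 (163.000).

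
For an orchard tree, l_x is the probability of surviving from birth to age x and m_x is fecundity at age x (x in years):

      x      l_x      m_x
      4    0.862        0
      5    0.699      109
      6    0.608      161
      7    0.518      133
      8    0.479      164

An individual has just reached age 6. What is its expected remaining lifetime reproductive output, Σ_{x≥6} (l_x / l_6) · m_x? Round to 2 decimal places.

403.52

l_6 = 0.608. Conditional survival from age 6 to x is l_x / l_6.
  x=6: (0.608/0.608) × 161 = 161.0000
  x=7: (0.518/0.608) × 133 = 113.3125
  x=8: (0.479/0.608) × 164 = 129.2039
Sum = 161.0000 + 113.3125 + 129.2039 = 403.5164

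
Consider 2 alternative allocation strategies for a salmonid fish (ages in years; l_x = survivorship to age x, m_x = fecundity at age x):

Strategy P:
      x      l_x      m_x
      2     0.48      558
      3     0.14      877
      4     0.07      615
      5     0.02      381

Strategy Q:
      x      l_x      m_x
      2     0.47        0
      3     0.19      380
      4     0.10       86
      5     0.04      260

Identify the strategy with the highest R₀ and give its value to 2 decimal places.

Strategy P: R₀ = 0.48×558 + 0.14×877 + 0.07×615 + 0.02×381 = 441.2900
Strategy Q: R₀ = 0.47×0 + 0.19×380 + 0.10×86 + 0.04×260 = 91.2000
Highest R₀: strategy P with 441.2900.

441.29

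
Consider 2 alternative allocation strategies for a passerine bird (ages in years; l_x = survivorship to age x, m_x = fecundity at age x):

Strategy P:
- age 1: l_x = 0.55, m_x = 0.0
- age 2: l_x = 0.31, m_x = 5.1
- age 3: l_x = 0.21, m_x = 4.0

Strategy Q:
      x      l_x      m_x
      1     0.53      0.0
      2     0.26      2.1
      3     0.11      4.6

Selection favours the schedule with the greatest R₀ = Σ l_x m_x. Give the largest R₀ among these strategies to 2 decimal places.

2.42

Strategy P: R₀ = 0.55×0.0 + 0.31×5.1 + 0.21×4.0 = 2.4210
Strategy Q: R₀ = 0.53×0.0 + 0.26×2.1 + 0.11×4.6 = 1.0520
Highest R₀: strategy P with 2.4210.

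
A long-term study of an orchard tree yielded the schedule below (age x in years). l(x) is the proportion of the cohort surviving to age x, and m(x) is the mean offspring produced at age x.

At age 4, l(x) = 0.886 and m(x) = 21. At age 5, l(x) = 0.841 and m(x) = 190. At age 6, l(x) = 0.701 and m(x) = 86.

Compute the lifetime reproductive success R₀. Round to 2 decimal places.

238.68

R₀ = Σ l(x) m(x):
  age 4: 0.886 × 21 = 18.6060
  age 5: 0.841 × 190 = 159.7900
  age 6: 0.701 × 86 = 60.2860
R₀ = 18.6060 + 159.7900 + 60.2860 = 238.6820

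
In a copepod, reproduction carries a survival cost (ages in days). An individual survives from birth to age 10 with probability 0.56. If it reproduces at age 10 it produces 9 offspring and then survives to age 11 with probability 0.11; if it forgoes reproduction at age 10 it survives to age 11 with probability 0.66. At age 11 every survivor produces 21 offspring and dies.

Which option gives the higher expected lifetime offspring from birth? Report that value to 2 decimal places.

7.76

breed at age 10: R₀ = 0.56 × (9 + 0.11 × 21) = 0.56 × 11.3100 = 6.3336
delay to age 11: R₀ = 0.56 × (0.66 × 21) = 0.56 × 13.8600 = 7.7616
Higher: delay to age 11 (7.7616).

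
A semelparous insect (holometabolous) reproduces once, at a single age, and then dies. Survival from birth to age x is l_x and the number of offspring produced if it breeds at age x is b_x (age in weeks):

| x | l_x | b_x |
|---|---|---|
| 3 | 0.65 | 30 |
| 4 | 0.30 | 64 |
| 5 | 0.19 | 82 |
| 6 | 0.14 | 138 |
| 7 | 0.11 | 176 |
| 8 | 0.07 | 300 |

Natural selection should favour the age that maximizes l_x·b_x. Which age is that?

Expected offspring if breeding at age x = l_x × b_x:
  age 3: 0.65 × 30 = 19.500
  age 4: 0.30 × 64 = 19.200
  age 5: 0.19 × 82 = 15.580
  age 6: 0.14 × 138 = 19.320
  age 7: 0.11 × 176 = 19.360
  age 8: 0.07 × 300 = 21.000
Maximum at age 8 (21.000).

8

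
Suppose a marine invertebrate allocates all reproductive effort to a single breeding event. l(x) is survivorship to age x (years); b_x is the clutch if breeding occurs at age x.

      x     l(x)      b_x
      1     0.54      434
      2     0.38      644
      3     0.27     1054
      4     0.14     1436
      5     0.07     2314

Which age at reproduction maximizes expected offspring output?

3

Expected offspring if breeding at age x = l(x) × b_x:
  age 1: 0.54 × 434 = 234.360
  age 2: 0.38 × 644 = 244.720
  age 3: 0.27 × 1054 = 284.580
  age 4: 0.14 × 1436 = 201.040
  age 5: 0.07 × 2314 = 161.980
Maximum at age 3 (284.580).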